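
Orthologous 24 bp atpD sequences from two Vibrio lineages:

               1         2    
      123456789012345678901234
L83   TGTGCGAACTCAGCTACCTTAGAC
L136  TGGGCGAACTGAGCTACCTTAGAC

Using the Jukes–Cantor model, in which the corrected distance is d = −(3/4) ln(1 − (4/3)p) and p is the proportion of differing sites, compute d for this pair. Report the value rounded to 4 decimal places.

Mismatches occur at site 3 (T/G), site 11 (C/G).
p = 2/24 = 0.083333.
d = −0.75 · ln(1 − (4/3)·0.083333) = −0.75 · ln(0.888889) = −0.75 · (-0.117783) = 0.0883.

0.0883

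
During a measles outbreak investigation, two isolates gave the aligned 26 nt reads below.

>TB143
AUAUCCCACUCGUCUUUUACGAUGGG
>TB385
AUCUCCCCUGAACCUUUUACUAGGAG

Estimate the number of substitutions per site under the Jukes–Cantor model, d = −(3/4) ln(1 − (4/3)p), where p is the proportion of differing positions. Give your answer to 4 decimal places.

Mismatches occur at site 3 (A→C), site 8 (A→C), site 9 (C→U), site 10 (U→G), site 11 (C→A), site 12 (G→A), site 13 (U→C), site 21 (G→U), site 23 (U→G), site 25 (G→A).
p = 10/26 = 0.384615.
d = −0.75 · ln(1 − (4/3)·0.384615) = −0.75 · ln(0.487180) = −0.75 · (-0.719122) = 0.5393.

0.5393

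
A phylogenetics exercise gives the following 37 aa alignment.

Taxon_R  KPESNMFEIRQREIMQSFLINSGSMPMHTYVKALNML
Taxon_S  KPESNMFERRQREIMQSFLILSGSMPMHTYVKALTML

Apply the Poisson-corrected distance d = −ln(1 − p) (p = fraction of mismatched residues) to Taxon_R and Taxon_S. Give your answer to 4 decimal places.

Differing sites — 9:I/R; 21:N/L; 35:N/T.
p = 3/37 = 0.081081.
d = −ln(1 − 0.081081) = −ln(0.918919) = 0.0846.

0.0846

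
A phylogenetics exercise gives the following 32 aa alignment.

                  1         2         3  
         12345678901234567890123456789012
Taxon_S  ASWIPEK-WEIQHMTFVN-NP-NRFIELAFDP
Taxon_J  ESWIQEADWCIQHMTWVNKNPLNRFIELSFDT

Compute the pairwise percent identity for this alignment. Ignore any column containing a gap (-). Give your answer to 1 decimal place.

75.9%

Excluding the 3 gap columns leaves 29 comparable sites.
The sequences differ at positions 1 (A/E), 5 (P/Q), 7 (K/A), 10 (E/C), 16 (F/W), 29 (A/S), 32 (P/T).
22 of the 29 comparable sites match, so the percent identity is 22/29 × 100 = 75.9%.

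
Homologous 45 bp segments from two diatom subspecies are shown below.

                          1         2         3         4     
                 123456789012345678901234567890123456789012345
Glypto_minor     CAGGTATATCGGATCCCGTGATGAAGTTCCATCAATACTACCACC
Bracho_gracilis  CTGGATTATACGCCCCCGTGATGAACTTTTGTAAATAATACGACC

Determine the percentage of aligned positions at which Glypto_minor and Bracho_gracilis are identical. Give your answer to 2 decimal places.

68.89%

Mismatches occur at site 2 (A→T), site 5 (T→A), site 6 (A→T), site 10 (C→A), site 11 (G→C), site 13 (A→C), site 14 (T→C), site 26 (G→C), site 29 (C→T), site 30 (C→T), site 31 (A→G), site 33 (C→A), site 38 (C→A), site 42 (C→G).
31 of the 45 sites match, so the percent identity is 31/45 × 100 = 68.89%.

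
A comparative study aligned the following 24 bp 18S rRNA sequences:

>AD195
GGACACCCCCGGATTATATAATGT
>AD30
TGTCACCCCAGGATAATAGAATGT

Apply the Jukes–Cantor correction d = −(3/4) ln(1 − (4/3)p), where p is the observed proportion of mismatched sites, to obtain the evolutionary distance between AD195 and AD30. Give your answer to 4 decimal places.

Mismatches occur at site 1 (G→T), site 3 (A→T), site 10 (C→A), site 15 (T→A), site 19 (T→G).
p = 5/24 = 0.208333.
d = −0.75 · ln(1 − (4/3)·0.208333) = −0.75 · ln(0.722223) = −0.75 · (-0.325421) = 0.2441.

0.2441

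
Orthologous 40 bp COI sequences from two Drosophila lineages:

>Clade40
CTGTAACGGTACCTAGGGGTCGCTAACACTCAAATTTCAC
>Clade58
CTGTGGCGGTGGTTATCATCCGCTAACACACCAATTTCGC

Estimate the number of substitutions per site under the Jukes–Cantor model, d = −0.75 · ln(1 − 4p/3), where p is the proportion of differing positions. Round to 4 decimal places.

0.4260

Mismatches occur at site 5 (A/G), site 6 (A/G), site 11 (A/G), site 12 (C/G), site 13 (C/T), site 16 (G/T), site 17 (G/C), site 18 (G/A), site 19 (G/T), site 20 (T/C), site 30 (T/A), site 32 (A/C), site 39 (A/G).
p = 13/40 = 0.325000.
d = −0.75 · ln(1 − (4/3)·0.325000) = −0.75 · ln(0.566667) = −0.75 · (-0.567983) = 0.4260.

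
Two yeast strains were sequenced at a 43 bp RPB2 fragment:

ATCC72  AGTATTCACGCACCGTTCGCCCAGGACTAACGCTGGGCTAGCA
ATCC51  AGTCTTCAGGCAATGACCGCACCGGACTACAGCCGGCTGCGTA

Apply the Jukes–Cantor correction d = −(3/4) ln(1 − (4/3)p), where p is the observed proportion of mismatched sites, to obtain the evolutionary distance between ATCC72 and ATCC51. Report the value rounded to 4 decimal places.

0.5141

Mismatches occur at site 4 (A↔C), site 9 (C↔G), site 13 (C↔A), site 14 (C↔T), site 16 (T↔A), site 17 (T↔C), site 21 (C↔A), site 23 (A↔C), site 30 (A↔C), site 31 (C↔A), site 34 (T↔C), site 37 (G↔C), site 38 (C↔T), site 39 (T↔G), site 40 (A↔C), site 42 (C↔T).
p = 16/43 = 0.372093.
d = −0.75 · ln(1 − (4/3)·0.372093) = −0.75 · ln(0.503876) = −0.75 · (-0.685425) = 0.5141.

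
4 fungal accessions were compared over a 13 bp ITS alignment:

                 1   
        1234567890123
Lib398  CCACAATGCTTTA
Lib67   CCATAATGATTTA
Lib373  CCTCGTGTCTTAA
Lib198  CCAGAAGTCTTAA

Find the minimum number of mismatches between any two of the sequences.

2

Pairwise Hamming distances:
  Lib398 vs Lib67: 2
  Lib398 vs Lib373: 6
  Lib398 vs Lib198: 4
  Lib67 vs Lib373: 8
  Lib67 vs Lib198: 5
  Lib373 vs Lib198: 4
The smallest is 2, between Lib398 and Lib67.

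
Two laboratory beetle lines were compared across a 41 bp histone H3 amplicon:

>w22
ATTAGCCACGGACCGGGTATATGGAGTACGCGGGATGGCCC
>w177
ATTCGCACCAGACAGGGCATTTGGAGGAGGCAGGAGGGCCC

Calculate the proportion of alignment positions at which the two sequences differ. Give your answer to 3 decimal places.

0.268

Differing sites — 4:A/C; 7:C/A; 8:A/C; 10:G/A; 14:C/A; 18:T/C; 21:A/T; 27:T/G; 29:C/G; 32:G/A; 36:T/G.
There are 11 differences over 41 sites, so p = 11/41 = 0.268.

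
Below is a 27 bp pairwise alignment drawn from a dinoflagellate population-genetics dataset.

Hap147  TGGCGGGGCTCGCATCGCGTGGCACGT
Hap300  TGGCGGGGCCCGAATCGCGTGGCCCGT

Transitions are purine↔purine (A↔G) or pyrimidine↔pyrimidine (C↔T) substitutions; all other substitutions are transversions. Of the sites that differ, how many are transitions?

1

Differing sites — 10:T/C (Ti); 13:C/A (Tv); 24:A/C (Tv).
Of the 3 differences, 1 transition and 2 transversions, so the answer is 1.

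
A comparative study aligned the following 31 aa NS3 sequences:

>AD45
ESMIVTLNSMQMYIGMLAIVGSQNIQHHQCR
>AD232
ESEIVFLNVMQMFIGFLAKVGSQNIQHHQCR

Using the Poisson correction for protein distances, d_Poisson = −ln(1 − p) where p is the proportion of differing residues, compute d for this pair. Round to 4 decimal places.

0.2151

Mismatches occur at site 3 (M→E), site 6 (T→F), site 9 (S→V), site 13 (Y→F), site 16 (M→F), site 19 (I→K).
p = 6/31 = 0.193548.
d = −ln(1 − 0.193548) = −ln(0.806452) = 0.2151.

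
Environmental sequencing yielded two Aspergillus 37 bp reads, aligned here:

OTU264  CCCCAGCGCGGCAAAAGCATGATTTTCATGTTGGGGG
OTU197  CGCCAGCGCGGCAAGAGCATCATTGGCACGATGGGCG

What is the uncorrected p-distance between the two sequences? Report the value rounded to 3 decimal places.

Differing sites — 2:C/G; 15:A/G; 21:G/C; 25:T/G; 26:T/G; 29:T/C; 31:T/A; 36:G/C.
There are 8 differences over 37 sites, so p = 8/37 = 0.216.

0.216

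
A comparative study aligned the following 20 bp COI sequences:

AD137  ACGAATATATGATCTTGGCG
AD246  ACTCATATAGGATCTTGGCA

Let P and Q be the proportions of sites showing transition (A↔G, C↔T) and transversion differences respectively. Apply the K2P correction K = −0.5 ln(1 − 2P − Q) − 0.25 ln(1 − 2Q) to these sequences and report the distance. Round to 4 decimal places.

The sequences differ at positions 3 (G/T, transversion), 4 (A/C, transversion), 10 (T/G, transversion), 20 (G/A, transition).
Of the 4 differences, 1 transition and 3 transversions over 20 sites: P = 1/20 = 0.050000, Q = 3/20 = 0.150000.
d = −0.5·ln(0.750000) − 0.25·ln(0.700000) = −0.5·(-0.287682) − 0.25·(-0.356675) = 0.2330.

0.2330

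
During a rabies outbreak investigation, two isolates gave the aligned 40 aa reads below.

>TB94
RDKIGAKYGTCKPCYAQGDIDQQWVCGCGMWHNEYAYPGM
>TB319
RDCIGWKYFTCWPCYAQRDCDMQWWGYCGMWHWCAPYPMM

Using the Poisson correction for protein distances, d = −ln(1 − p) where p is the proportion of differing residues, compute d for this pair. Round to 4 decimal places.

0.4700

The sequences differ at positions 3 (K/C), 6 (A/W), 9 (G/F), 12 (K/W), 18 (G/R), 20 (I/C), 22 (Q/M), 25 (V/W), 26 (C/G), 27 (G/Y), 33 (N/W), 34 (E/C), 35 (Y/A), 36 (A/P), 39 (G/M).
p = 15/40 = 0.375000.
d = −ln(1 − 0.375000) = −ln(0.625000) = 0.4700.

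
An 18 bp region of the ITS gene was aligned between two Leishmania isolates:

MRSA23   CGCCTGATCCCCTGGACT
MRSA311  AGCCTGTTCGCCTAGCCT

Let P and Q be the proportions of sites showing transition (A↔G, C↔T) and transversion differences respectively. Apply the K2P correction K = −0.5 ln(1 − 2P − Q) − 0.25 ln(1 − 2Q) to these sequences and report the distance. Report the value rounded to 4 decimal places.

0.3497

Differing sites — 1:C/A (Tv); 7:A/T (Tv); 10:C/G (Tv); 14:G/A (Ti); 16:A/C (Tv).
Of the 5 differences, 1 transition and 4 transversions over 18 sites: P = 1/18 = 0.055556, Q = 4/18 = 0.222222.
d = −0.5·ln(0.666666) − 0.25·ln(0.555556) = −0.5·(-0.405466) − 0.25·(-0.587786) = 0.3497.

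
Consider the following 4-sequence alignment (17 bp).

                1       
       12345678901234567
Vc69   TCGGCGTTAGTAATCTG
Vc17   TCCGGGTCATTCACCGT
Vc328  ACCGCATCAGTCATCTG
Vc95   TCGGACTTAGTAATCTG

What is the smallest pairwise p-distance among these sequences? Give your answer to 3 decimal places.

0.118

Pairwise Hamming distances:
  Vc69 vs Vc17: 8
  Vc69 vs Vc328: 5
  Vc69 vs Vc95: 2
  Vc17 vs Vc328: 7
  Vc17 vs Vc95: 9
  Vc328 vs Vc95: 6
The smallest is 2 mismatches, between Vc69 and Vc95; p = 2/17 = 0.118.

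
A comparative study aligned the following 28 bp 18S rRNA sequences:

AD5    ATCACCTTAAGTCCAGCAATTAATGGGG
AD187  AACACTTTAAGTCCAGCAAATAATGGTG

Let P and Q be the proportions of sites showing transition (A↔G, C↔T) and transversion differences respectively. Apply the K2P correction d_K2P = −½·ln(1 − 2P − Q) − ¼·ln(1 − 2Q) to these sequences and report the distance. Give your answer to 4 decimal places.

0.1586

Differing sites — 2:T/A (Tv); 6:C/T (Ti); 20:T/A (Tv); 27:G/T (Tv).
Of the 4 differences, 1 transition and 3 transversions over 28 sites: P = 1/28 = 0.035714, Q = 3/28 = 0.107143.
d = −0.5·ln(0.821429) − 0.25·ln(0.785714) = −0.5·(-0.196710) − 0.25·(-0.241162) = 0.1586.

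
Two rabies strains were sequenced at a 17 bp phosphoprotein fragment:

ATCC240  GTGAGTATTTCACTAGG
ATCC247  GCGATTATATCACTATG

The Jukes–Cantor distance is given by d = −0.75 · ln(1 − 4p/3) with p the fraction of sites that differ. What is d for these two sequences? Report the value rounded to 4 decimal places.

0.2824

Mismatches occur at site 2 (T/C), site 5 (G/T), site 9 (T/A), site 16 (G/T).
p = 4/17 = 0.235294.
d = −0.75 · ln(1 − (4/3)·0.235294) = −0.75 · ln(0.686275) = −0.75 · (-0.376477) = 0.2824.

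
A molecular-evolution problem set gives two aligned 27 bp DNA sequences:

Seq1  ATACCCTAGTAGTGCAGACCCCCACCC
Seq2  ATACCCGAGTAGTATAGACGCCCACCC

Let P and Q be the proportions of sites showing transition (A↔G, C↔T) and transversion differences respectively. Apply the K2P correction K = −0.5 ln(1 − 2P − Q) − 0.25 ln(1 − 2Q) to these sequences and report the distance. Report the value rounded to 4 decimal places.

The sequences differ at positions 7 (T/G, transversion), 14 (G/A, transition), 15 (C/T, transition), 20 (C/G, transversion).
Of the 4 differences, 2 transitions and 2 transversions over 27 sites: P = 2/27 = 0.074074, Q = 2/27 = 0.074074.
d = −0.5·ln(0.777778) − 0.25·ln(0.851852) = −0.5·(-0.251314) − 0.25·(-0.160342) = 0.1657.

0.1657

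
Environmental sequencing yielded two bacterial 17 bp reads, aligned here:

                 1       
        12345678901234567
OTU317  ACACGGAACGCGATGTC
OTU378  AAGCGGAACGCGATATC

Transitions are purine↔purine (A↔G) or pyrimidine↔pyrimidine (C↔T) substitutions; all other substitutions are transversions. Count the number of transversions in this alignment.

The sequences differ at positions 2 (C/A, transversion), 3 (A/G, transition), 15 (G/A, transition).
Of the 3 differences, 2 transitions and 1 transversion, so the answer is 1.

1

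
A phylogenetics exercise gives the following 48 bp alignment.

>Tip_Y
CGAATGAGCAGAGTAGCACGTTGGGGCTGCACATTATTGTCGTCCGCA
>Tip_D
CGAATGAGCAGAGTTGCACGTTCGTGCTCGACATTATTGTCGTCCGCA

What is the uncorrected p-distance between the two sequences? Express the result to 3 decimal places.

0.104

Mismatches occur at site 15 (A→T), site 23 (G→C), site 25 (G→T), site 29 (G→C), site 30 (C→G).
There are 5 differences over 48 sites, so p = 5/48 = 0.104.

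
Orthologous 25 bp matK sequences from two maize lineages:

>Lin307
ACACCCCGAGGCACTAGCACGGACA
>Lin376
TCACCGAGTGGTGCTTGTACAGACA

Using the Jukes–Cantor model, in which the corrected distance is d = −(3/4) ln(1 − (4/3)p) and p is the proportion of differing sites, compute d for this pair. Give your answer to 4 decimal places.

Differing sites — 1:A/T; 6:C/G; 7:C/A; 9:A/T; 12:C/T; 13:A/G; 16:A/T; 18:C/T; 21:G/A.
p = 9/25 = 0.360000.
d = −0.75 · ln(1 − (4/3)·0.360000) = −0.75 · ln(0.520000) = −0.75 · (-0.653926) = 0.4904.

0.4904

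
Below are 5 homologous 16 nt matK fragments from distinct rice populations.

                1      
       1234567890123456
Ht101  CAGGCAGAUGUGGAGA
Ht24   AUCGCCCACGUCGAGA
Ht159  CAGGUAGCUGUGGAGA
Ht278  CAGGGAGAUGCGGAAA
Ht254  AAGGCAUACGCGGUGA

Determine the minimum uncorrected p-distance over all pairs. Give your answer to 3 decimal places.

Pairwise Hamming distances:
  Ht101 vs Ht24: 7
  Ht101 vs Ht159: 2
  Ht101 vs Ht278: 3
  Ht101 vs Ht254: 5
  Ht24 vs Ht159: 9
  Ht24 vs Ht278: 10
  Ht24 vs Ht254: 7
  Ht159 vs Ht278: 4
  Ht159 vs Ht254: 7
  Ht278 vs Ht254: 6
The smallest is 2 mismatches, between Ht101 and Ht159; p = 2/16 = 0.125.

0.125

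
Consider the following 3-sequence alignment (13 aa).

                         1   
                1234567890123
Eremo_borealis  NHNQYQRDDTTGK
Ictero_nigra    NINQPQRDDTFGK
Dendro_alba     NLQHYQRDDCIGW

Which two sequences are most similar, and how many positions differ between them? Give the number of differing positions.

Pairwise Hamming distances:
  Eremo_borealis vs Ictero_nigra: 3
  Eremo_borealis vs Dendro_alba: 6
  Ictero_nigra vs Dendro_alba: 7
The smallest is 3, between Eremo_borealis and Ictero_nigra.

3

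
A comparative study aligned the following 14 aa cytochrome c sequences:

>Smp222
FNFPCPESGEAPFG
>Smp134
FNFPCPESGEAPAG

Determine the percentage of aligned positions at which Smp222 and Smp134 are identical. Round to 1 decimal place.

The sequences differ at position 13 (F/A).
13 of the 14 sites match, so the percent identity is 13/14 × 100 = 92.9%.

92.9%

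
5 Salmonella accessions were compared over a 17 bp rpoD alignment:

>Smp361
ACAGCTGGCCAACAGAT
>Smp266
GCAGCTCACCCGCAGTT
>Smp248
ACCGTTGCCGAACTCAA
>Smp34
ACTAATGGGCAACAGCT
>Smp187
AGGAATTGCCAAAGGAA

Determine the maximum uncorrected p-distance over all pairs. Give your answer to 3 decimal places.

Pairwise Hamming distances:
  Smp361 vs Smp266: 6
  Smp361 vs Smp248: 7
  Smp361 vs Smp34: 5
  Smp361 vs Smp187: 8
  Smp266 vs Smp248: 12
  Smp266 vs Smp34: 10
  Smp266 vs Smp187: 13
  Smp248 vs Smp34: 10
  Smp248 vs Smp187: 10
  Smp34 vs Smp187: 8
The largest is 13 mismatches, between Smp266 and Smp187; p = 13/17 = 0.765.

0.765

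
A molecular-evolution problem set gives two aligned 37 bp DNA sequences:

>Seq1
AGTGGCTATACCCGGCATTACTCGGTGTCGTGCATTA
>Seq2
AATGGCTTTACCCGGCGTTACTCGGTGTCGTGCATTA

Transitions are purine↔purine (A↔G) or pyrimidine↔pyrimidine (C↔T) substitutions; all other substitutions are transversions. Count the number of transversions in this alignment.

1

The sequences differ at positions 2 (G/A, transition), 8 (A/T, transversion), 17 (A/G, transition).
Of the 3 differences, 2 transitions and 1 transversion, so the answer is 1.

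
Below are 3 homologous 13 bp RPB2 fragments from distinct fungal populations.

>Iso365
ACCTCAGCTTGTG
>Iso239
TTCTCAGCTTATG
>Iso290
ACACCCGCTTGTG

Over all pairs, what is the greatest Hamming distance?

6

Pairwise Hamming distances:
  Iso365 vs Iso239: 3
  Iso365 vs Iso290: 3
  Iso239 vs Iso290: 6
The largest is 6, between Iso239 and Iso290.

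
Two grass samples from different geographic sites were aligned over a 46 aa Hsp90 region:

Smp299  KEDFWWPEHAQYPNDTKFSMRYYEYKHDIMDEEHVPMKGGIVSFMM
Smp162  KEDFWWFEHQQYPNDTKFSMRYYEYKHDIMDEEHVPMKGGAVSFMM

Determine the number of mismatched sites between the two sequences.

3

The sequences differ at positions 7 (P/F), 10 (A/Q), 41 (I/A).
That gives 3 mismatches out of 46 aligned sites, so the Hamming distance is 3.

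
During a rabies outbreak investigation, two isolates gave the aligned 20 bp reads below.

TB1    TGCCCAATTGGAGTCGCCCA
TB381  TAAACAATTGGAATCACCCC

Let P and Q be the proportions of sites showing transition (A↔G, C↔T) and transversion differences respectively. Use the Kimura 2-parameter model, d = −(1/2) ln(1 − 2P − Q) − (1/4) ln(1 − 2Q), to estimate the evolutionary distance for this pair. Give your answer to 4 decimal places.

Differing sites — 2:G/A (Ti); 3:C/A (Tv); 4:C/A (Tv); 13:G/A (Ti); 16:G/A (Ti); 20:A/C (Tv).
Of the 6 differences, 3 transitions and 3 transversions over 20 sites: P = 3/20 = 0.150000, Q = 3/20 = 0.150000.
d = −0.5·ln(0.550000) − 0.25·ln(0.700000) = −0.5·(-0.597837) − 0.25·(-0.356675) = 0.3881.

0.3881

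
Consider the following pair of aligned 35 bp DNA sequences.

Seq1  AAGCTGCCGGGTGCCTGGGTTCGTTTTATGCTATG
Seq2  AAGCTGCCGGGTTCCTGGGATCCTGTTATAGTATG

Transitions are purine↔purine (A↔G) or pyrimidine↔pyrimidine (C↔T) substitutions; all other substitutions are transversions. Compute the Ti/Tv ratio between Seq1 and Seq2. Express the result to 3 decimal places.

0.200

Mismatches occur at site 13 (G→T, transversion), site 20 (T→A, transversion), site 23 (G→C, transversion), site 25 (T→G, transversion), site 30 (G→A, transition), site 31 (C→G, transversion).
Of the 6 differences, 1 transition and 5 transversions, so Ti/Tv = 1/5 = 0.200.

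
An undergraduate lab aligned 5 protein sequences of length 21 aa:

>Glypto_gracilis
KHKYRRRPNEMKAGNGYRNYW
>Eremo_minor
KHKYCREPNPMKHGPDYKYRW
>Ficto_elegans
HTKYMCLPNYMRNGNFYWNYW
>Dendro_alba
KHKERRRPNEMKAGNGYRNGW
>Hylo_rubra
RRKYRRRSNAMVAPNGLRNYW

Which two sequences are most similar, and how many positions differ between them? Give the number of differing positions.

Pairwise Hamming distances:
  Glypto_gracilis vs Eremo_minor: 9
  Glypto_gracilis vs Ficto_elegans: 10
  Glypto_gracilis vs Dendro_alba: 2
  Glypto_gracilis vs Hylo_rubra: 7
  Eremo_minor vs Ficto_elegans: 13
  Eremo_minor vs Dendro_alba: 10
  Eremo_minor vs Hylo_rubra: 15
  Ficto_elegans vs Dendro_alba: 12
  Ficto_elegans vs Hylo_rubra: 13
  Dendro_alba vs Hylo_rubra: 9
The smallest is 2, between Glypto_gracilis and Dendro_alba.

2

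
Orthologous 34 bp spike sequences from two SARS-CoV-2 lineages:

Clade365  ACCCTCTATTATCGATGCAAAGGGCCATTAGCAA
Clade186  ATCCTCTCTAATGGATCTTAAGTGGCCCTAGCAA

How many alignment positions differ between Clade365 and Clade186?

11

The sequences differ at positions 2 (C/T), 8 (A/C), 10 (T/A), 13 (C/G), 17 (G/C), 18 (C/T), 19 (A/T), 23 (G/T), 25 (C/G), 27 (A/C), 28 (T/C).
That gives 11 mismatches out of 34 aligned sites, so the Hamming distance is 11.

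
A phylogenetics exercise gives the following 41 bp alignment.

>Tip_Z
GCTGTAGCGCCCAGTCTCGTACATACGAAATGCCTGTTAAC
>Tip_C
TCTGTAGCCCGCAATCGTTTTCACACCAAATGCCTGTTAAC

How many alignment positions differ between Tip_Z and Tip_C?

The sequences differ at positions 1 (G/T), 9 (G/C), 11 (C/G), 14 (G/A), 17 (T/G), 18 (C/T), 19 (G/T), 21 (A/T), 24 (T/C), 27 (G/C).
That gives 10 mismatches out of 41 aligned sites, so the Hamming distance is 10.

10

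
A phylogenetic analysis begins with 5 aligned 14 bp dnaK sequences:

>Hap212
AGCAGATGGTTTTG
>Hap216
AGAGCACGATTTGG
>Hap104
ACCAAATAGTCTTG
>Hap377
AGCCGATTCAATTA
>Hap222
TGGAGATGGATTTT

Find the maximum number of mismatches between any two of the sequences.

10

Pairwise Hamming distances:
  Hap212 vs Hap216: 6
  Hap212 vs Hap104: 4
  Hap212 vs Hap377: 6
  Hap212 vs Hap222: 4
  Hap216 vs Hap104: 9
  Hap216 vs Hap377: 10
  Hap216 vs Hap222: 9
  Hap104 vs Hap377: 8
  Hap104 vs Hap222: 8
  Hap377 vs Hap222: 7
The largest is 10, between Hap216 and Hap377.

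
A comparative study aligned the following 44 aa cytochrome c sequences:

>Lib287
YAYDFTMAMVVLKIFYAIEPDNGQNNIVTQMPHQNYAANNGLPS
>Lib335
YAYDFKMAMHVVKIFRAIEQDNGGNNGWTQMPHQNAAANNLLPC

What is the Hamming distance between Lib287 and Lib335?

11

Mismatches occur at site 6 (T↔K), site 10 (V↔H), site 12 (L↔V), site 16 (Y↔R), site 20 (P↔Q), site 24 (Q↔G), site 27 (I↔G), site 28 (V↔W), site 36 (Y↔A), site 41 (G↔L), site 44 (S↔C).
That gives 11 mismatches out of 44 aligned sites, so the Hamming distance is 11.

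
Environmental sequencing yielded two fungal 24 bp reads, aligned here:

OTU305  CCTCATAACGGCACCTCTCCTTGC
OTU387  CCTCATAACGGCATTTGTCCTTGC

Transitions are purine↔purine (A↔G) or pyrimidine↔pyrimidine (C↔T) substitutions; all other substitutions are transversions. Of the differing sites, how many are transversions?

1

Mismatches occur at site 14 (C↔T, transition), site 15 (C↔T, transition), site 17 (C↔G, transversion).
Of the 3 differences, 2 transitions and 1 transversion, so the answer is 1.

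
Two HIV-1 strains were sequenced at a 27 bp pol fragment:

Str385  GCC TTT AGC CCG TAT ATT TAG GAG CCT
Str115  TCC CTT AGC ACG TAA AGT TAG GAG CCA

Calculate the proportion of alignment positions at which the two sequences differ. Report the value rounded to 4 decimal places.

0.2222

Differing sites — 1:G/T; 4:T/C; 10:C/A; 15:T/A; 17:T/G; 27:T/A.
There are 6 differences over 27 sites, so p = 6/27 = 0.2222.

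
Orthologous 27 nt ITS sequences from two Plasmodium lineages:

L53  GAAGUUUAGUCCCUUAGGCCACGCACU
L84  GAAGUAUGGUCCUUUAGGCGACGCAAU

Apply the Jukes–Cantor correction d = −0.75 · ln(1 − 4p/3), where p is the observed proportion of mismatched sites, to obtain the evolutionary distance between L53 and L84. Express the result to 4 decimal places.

The sequences differ at positions 6 (U/A), 8 (A/G), 13 (C/U), 20 (C/G), 26 (C/A).
p = 5/27 = 0.185185.
d = −0.75 · ln(1 − (4/3)·0.185185) = −0.75 · ln(0.753087) = −0.75 · (-0.283575) = 0.2127.

0.2127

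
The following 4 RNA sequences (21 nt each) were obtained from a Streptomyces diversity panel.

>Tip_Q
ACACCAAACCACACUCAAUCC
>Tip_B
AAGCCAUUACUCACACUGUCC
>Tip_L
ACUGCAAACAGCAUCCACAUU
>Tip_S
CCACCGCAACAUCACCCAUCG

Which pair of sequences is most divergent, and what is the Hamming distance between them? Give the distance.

16

Pairwise Hamming distances:
  Tip_Q vs Tip_B: 9
  Tip_Q vs Tip_L: 10
  Tip_Q vs Tip_S: 10
  Tip_B vs Tip_L: 15
  Tip_B vs Tip_S: 14
  Tip_L vs Tip_S: 16
The largest is 16, between Tip_L and Tip_S.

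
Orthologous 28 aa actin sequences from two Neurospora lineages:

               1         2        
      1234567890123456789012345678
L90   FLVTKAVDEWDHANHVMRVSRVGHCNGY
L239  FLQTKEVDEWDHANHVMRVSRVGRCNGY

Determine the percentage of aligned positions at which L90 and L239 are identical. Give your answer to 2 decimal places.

The sequences differ at positions 3 (V/Q), 6 (A/E), 24 (H/R).
25 of the 28 sites match, so the percent identity is 25/28 × 100 = 89.29%.

89.29%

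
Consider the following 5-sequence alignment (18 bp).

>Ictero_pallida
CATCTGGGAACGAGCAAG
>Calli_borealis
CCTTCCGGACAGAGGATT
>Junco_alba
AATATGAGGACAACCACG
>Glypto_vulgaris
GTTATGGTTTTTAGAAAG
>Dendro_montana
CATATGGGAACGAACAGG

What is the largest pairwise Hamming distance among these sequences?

Pairwise Hamming distances:
  Ictero_pallida vs Calli_borealis: 9
  Ictero_pallida vs Junco_alba: 7
  Ictero_pallida vs Glypto_vulgaris: 9
  Ictero_pallida vs Dendro_montana: 3
  Calli_borealis vs Junco_alba: 14
  Calli_borealis vs Glypto_vulgaris: 13
  Calli_borealis vs Dendro_montana: 10
  Junco_alba vs Glypto_vulgaris: 11
  Junco_alba vs Dendro_montana: 6
  Glypto_vulgaris vs Dendro_montana: 10
The largest is 14, between Calli_borealis and Junco_alba.

14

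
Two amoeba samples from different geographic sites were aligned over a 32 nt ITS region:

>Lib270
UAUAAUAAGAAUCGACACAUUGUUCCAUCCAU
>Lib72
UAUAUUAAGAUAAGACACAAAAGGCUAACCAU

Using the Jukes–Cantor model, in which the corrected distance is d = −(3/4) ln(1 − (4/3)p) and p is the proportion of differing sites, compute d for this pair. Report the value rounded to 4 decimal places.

0.4598

Differing sites — 5:A/U; 11:A/U; 12:U/A; 13:C/A; 20:U/A; 21:U/A; 22:G/A; 23:U/G; 24:U/G; 26:C/U; 28:U/A.
p = 11/32 = 0.343750.
d = −0.75 · ln(1 − (4/3)·0.343750) = −0.75 · ln(0.541667) = −0.75 · (-0.613104) = 0.4598.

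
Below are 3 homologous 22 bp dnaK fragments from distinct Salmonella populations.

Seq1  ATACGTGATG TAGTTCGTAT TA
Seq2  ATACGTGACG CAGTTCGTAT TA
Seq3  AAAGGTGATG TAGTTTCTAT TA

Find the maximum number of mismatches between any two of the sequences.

Pairwise Hamming distances:
  Seq1 vs Seq2: 2
  Seq1 vs Seq3: 4
  Seq2 vs Seq3: 6
The largest is 6, between Seq2 and Seq3.

6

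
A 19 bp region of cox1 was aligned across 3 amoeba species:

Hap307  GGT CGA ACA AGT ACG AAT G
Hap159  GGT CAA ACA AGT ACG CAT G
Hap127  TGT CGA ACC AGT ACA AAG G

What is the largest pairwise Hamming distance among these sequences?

6

Pairwise Hamming distances:
  Hap307 vs Hap159: 2
  Hap307 vs Hap127: 4
  Hap159 vs Hap127: 6
The largest is 6, between Hap159 and Hap127.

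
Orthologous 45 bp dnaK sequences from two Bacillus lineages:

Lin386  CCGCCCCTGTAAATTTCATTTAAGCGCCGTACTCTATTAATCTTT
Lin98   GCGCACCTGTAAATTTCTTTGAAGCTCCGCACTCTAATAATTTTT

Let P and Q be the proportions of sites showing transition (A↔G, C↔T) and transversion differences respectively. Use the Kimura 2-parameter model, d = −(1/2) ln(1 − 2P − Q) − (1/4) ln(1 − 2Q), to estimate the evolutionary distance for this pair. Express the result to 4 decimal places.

0.2032

Mismatches occur at site 1 (C/G, transversion), site 5 (C/A, transversion), site 18 (A/T, transversion), site 21 (T/G, transversion), site 26 (G/T, transversion), site 30 (T/C, transition), site 37 (T/A, transversion), site 42 (C/T, transition).
Of the 8 differences, 2 transitions and 6 transversions over 45 sites: P = 2/45 = 0.044444, Q = 6/45 = 0.133333.
d = −0.5·ln(0.777779) − 0.25·ln(0.733334) = −0.5·(-0.251313) − 0.25·(-0.310154) = 0.2032.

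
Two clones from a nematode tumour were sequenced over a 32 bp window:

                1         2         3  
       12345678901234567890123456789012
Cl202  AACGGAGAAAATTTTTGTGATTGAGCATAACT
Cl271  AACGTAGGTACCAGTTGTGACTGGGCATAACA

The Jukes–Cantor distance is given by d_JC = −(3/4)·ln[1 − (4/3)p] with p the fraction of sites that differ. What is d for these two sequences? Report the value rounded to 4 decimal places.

0.4042

The sequences differ at positions 5 (G/T), 8 (A/G), 9 (A/T), 11 (A/C), 12 (T/C), 13 (T/A), 14 (T/G), 21 (T/C), 24 (A/G), 32 (T/A).
p = 10/32 = 0.312500.
d = −0.75 · ln(1 − (4/3)·0.312500) = −0.75 · ln(0.583333) = −0.75 · (-0.538997) = 0.4042.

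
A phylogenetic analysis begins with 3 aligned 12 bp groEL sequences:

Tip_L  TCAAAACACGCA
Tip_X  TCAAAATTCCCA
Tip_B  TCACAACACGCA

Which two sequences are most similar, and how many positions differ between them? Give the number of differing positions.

1

Pairwise Hamming distances:
  Tip_L vs Tip_X: 3
  Tip_L vs Tip_B: 1
  Tip_X vs Tip_B: 4
The smallest is 1, between Tip_L and Tip_B.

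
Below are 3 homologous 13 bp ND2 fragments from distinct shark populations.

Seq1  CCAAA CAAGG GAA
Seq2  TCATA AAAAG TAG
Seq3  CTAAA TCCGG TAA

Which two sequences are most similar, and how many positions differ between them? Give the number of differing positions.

Pairwise Hamming distances:
  Seq1 vs Seq2: 6
  Seq1 vs Seq3: 5
  Seq2 vs Seq3: 8
The smallest is 5, between Seq1 and Seq3.

5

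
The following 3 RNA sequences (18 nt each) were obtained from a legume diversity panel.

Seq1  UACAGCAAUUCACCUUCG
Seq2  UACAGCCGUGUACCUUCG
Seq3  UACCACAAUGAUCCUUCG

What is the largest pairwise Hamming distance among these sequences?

6

Pairwise Hamming distances:
  Seq1 vs Seq2: 4
  Seq1 vs Seq3: 5
  Seq2 vs Seq3: 6
The largest is 6, between Seq2 and Seq3.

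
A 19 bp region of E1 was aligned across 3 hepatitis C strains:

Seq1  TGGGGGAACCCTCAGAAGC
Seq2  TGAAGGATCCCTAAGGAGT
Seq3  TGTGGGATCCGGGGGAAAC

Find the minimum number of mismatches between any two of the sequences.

Pairwise Hamming distances:
  Seq1 vs Seq2: 6
  Seq1 vs Seq3: 7
  Seq2 vs Seq3: 9
The smallest is 6, between Seq1 and Seq2.

6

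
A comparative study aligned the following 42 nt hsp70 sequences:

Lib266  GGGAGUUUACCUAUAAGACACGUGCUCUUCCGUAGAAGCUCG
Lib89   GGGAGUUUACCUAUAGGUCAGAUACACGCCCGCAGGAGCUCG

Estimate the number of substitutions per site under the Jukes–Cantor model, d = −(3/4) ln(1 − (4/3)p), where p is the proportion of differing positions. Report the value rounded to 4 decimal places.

0.2865

Mismatches occur at site 16 (A/G), site 18 (A/U), site 21 (C/G), site 22 (G/A), site 24 (G/A), site 26 (U/A), site 28 (U/G), site 29 (U/C), site 33 (U/C), site 36 (A/G).
p = 10/42 = 0.238095.
d = −0.75 · ln(1 − (4/3)·0.238095) = −0.75 · ln(0.682540) = −0.75 · (-0.381934) = 0.2865.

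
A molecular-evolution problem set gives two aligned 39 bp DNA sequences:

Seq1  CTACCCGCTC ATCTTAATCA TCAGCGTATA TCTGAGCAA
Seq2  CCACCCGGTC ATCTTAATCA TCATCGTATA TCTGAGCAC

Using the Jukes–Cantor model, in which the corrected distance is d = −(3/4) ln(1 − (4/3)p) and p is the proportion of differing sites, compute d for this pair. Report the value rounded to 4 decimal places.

The sequences differ at positions 2 (T/C), 8 (C/G), 24 (G/T), 39 (A/C).
p = 4/39 = 0.102564.
d = −0.75 · ln(1 − (4/3)·0.102564) = −0.75 · ln(0.863248) = −0.75 · (-0.147053) = 0.1103.

0.1103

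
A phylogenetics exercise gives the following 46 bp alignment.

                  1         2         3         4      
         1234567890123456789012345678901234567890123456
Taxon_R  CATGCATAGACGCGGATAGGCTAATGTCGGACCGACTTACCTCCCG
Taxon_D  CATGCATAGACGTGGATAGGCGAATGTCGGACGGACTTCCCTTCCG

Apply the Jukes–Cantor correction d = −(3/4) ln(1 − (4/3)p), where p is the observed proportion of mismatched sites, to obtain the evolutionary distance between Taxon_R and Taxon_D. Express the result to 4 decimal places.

0.1174

Differing sites — 13:C/T; 22:T/G; 33:C/G; 39:A/C; 43:C/T.
p = 5/46 = 0.108696.
d = −0.75 · ln(1 − (4/3)·0.108696) = −0.75 · ln(0.855072) = −0.75 · (-0.156570) = 0.1174.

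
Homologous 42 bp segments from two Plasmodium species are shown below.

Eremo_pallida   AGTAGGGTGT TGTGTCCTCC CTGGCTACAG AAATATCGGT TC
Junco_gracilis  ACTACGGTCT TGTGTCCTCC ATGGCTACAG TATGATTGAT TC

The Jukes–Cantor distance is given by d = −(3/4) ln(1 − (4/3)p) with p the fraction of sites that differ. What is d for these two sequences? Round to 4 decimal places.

The sequences differ at positions 2 (G/C), 5 (G/C), 9 (G/C), 21 (C/A), 31 (A/T), 33 (A/T), 34 (T/G), 37 (C/T), 39 (G/A).
p = 9/42 = 0.214286.
d = −0.75 · ln(1 − (4/3)·0.214286) = −0.75 · ln(0.714285) = −0.75 · (-0.336473) = 0.2524.

0.2524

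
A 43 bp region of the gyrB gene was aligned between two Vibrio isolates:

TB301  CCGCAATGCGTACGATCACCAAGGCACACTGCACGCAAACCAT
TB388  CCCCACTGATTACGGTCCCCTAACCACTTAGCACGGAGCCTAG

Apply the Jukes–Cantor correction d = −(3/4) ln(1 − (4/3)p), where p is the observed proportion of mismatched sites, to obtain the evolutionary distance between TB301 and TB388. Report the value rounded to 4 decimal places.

0.5617

Differing sites — 3:G/C; 6:A/C; 9:C/A; 10:G/T; 15:A/G; 18:A/C; 21:A/T; 23:G/A; 24:G/C; 28:A/T; 29:C/T; 30:T/A; 36:C/G; 38:A/G; 39:A/C; 41:C/T; 43:T/G.
p = 17/43 = 0.395349.
d = −0.75 · ln(1 − (4/3)·0.395349) = −0.75 · ln(0.472868) = −0.75 · (-0.748939) = 0.5617.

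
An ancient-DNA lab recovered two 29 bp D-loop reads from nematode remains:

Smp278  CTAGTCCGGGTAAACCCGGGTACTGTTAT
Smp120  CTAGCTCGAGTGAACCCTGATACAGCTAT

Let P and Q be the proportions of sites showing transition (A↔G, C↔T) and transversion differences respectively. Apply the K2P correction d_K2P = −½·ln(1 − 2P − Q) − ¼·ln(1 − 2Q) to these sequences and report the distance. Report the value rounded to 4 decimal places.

Differing sites — 5:T/C (Ti); 6:C/T (Ti); 9:G/A (Ti); 12:A/G (Ti); 18:G/T (Tv); 20:G/A (Ti); 24:T/A (Tv); 26:T/C (Ti).
Of the 8 differences, 6 transitions and 2 transversions over 29 sites: P = 6/29 = 0.206897, Q = 2/29 = 0.068966.
d = −0.5·ln(0.517240) − 0.25·ln(0.862068) = −0.5·(-0.659248) − 0.25·(-0.148421) = 0.3667.

0.3667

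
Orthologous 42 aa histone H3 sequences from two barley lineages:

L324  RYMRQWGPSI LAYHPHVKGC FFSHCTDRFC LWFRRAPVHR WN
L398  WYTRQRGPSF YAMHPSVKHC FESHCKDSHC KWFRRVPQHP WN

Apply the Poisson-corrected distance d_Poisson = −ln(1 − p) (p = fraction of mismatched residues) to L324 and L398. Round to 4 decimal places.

0.4796

Mismatches occur at site 1 (R→W), site 3 (M→T), site 6 (W→R), site 10 (I→F), site 11 (L→Y), site 13 (Y→M), site 16 (H→S), site 19 (G→H), site 22 (F→E), site 26 (T→K), site 28 (R→S), site 29 (F→H), site 31 (L→K), site 36 (A→V), site 38 (V→Q), site 40 (R→P).
p = 16/42 = 0.380952.
d = −ln(1 − 0.380952) = −ln(0.619048) = 0.4796.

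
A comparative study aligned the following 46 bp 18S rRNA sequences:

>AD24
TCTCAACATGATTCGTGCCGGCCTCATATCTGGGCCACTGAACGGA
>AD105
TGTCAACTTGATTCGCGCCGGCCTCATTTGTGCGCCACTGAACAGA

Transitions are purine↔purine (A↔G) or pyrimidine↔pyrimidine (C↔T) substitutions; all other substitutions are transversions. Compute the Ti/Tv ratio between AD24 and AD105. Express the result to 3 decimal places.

0.400

Mismatches occur at site 2 (C↔G, transversion), site 8 (A↔T, transversion), site 16 (T↔C, transition), site 28 (A↔T, transversion), site 30 (C↔G, transversion), site 33 (G↔C, transversion), site 44 (G↔A, transition).
Of the 7 differences, 2 transitions and 5 transversions, so Ti/Tv = 2/5 = 0.400.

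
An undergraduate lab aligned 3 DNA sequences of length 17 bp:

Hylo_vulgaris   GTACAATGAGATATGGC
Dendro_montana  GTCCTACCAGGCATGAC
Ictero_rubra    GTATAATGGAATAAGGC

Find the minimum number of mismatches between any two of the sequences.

4

Pairwise Hamming distances:
  Hylo_vulgaris vs Dendro_montana: 7
  Hylo_vulgaris vs Ictero_rubra: 4
  Dendro_montana vs Ictero_rubra: 11
The smallest is 4, between Hylo_vulgaris and Ictero_rubra.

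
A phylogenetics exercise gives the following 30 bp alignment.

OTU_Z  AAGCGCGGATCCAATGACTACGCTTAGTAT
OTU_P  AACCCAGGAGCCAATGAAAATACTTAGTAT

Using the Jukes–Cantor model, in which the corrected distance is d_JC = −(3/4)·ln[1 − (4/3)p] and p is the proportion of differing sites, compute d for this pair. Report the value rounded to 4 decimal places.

Mismatches occur at site 3 (G/C), site 5 (G/C), site 6 (C/A), site 10 (T/G), site 18 (C/A), site 19 (T/A), site 21 (C/T), site 22 (G/A).
p = 8/30 = 0.266667.
d = −0.75 · ln(1 − (4/3)·0.266667) = −0.75 · ln(0.644444) = −0.75 · (-0.439367) = 0.3295.

0.3295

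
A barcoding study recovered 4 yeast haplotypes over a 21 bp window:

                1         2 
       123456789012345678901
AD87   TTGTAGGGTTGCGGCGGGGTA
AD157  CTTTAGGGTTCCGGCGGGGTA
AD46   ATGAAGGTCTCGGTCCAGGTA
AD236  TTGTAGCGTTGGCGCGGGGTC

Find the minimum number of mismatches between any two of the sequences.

Pairwise Hamming distances:
  AD87 vs AD157: 3
  AD87 vs AD46: 9
  AD87 vs AD236: 4
  AD157 vs AD46: 9
  AD157 vs AD236: 7
  AD46 vs AD236: 11
The smallest is 3, between AD87 and AD157.

3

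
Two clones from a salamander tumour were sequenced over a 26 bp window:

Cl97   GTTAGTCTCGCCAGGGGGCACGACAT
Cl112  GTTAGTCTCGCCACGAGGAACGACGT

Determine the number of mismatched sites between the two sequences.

Differing sites — 14:G/C; 16:G/A; 19:C/A; 25:A/G.
That gives 4 mismatches out of 26 aligned sites, so the Hamming distance is 4.

4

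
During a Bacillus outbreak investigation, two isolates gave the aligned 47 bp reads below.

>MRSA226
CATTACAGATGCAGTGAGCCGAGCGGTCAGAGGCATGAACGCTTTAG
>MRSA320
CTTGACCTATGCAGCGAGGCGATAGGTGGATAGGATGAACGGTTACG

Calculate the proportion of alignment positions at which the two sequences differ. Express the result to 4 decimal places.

0.3617

The sequences differ at positions 2 (A/T), 4 (T/G), 7 (A/C), 8 (G/T), 15 (T/C), 19 (C/G), 23 (G/T), 24 (C/A), 28 (C/G), 29 (A/G), 30 (G/A), 31 (A/T), 32 (G/A), 34 (C/G), 42 (C/G), 45 (T/A), 46 (A/C).
There are 17 differences over 47 sites, so p = 17/47 = 0.3617.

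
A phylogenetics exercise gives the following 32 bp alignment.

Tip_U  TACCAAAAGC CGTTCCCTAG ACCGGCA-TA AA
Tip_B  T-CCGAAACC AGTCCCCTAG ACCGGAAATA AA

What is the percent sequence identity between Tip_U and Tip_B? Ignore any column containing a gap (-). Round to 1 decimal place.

Excluding the 2 gap columns leaves 30 comparable sites.
Mismatches occur at site 5 (A→G), site 9 (G→C), site 11 (C→A), site 14 (T→C), site 26 (C→A).
25 of the 30 comparable sites match, so the percent identity is 25/30 × 100 = 83.3%.

83.3%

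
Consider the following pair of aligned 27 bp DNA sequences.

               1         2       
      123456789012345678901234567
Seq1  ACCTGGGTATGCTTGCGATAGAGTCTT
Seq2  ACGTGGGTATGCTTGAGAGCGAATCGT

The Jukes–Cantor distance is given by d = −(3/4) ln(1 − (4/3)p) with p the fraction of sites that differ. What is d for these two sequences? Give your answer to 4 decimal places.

0.2635

The sequences differ at positions 3 (C/G), 16 (C/A), 19 (T/G), 20 (A/C), 23 (G/A), 26 (T/G).
p = 6/27 = 0.222222.
d = −0.75 · ln(1 − (4/3)·0.222222) = −0.75 · ln(0.703704) = −0.75 · (-0.351397) = 0.2635.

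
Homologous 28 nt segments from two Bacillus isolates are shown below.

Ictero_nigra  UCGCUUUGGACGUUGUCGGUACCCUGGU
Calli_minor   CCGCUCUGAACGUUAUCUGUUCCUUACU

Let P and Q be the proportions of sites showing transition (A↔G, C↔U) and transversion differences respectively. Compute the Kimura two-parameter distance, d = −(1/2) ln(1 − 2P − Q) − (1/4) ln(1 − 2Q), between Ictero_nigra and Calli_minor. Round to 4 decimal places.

0.4439

The sequences differ at positions 1 (U/C, transition), 6 (U/C, transition), 9 (G/A, transition), 15 (G/A, transition), 18 (G/U, transversion), 21 (A/U, transversion), 24 (C/U, transition), 26 (G/A, transition), 27 (G/C, transversion).
Of the 9 differences, 6 transitions and 3 transversions over 28 sites: P = 6/28 = 0.214286, Q = 3/28 = 0.107143.
d = −0.5·ln(0.464285) − 0.25·ln(0.785714) = −0.5·(-0.767257) − 0.25·(-0.241162) = 0.4439.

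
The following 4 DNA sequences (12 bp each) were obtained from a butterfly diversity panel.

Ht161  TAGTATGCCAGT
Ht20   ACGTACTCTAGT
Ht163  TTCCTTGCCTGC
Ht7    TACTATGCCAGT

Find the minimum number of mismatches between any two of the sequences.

1

Pairwise Hamming distances:
  Ht161 vs Ht20: 5
  Ht161 vs Ht163: 6
  Ht161 vs Ht7: 1
  Ht20 vs Ht163: 10
  Ht20 vs Ht7: 6
  Ht163 vs Ht7: 5
The smallest is 1, between Ht161 and Ht7.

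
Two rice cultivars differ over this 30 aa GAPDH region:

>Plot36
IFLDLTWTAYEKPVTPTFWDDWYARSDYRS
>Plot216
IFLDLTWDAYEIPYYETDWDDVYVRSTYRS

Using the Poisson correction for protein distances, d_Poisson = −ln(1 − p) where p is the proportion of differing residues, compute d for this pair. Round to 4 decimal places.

0.3567

Differing sites — 8:T/D; 12:K/I; 14:V/Y; 15:T/Y; 16:P/E; 18:F/D; 22:W/V; 24:A/V; 27:D/T.
p = 9/30 = 0.300000.
d = −ln(1 − 0.300000) = −ln(0.700000) = 0.3567.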